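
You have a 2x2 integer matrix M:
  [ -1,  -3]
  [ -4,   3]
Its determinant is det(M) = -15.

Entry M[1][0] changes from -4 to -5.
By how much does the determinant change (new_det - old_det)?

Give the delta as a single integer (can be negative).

Answer: -3

Derivation:
Cofactor C_10 = 3
Entry delta = -5 - -4 = -1
Det delta = entry_delta * cofactor = -1 * 3 = -3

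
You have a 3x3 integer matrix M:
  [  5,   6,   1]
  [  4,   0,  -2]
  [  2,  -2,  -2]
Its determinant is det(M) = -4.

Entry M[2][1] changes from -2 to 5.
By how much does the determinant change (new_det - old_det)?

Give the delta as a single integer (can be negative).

Answer: 98

Derivation:
Cofactor C_21 = 14
Entry delta = 5 - -2 = 7
Det delta = entry_delta * cofactor = 7 * 14 = 98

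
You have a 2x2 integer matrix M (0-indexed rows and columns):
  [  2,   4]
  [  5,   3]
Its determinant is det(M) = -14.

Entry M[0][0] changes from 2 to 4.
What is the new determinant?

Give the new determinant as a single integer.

det is linear in row 0: changing M[0][0] by delta changes det by delta * cofactor(0,0).
Cofactor C_00 = (-1)^(0+0) * minor(0,0) = 3
Entry delta = 4 - 2 = 2
Det delta = 2 * 3 = 6
New det = -14 + 6 = -8

Answer: -8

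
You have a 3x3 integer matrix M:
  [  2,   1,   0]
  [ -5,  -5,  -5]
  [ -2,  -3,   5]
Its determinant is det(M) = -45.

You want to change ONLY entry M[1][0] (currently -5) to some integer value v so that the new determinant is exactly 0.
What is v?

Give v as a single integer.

Answer: -14

Derivation:
det is linear in entry M[1][0]: det = old_det + (v - -5) * C_10
Cofactor C_10 = -5
Want det = 0: -45 + (v - -5) * -5 = 0
  (v - -5) = 45 / -5 = -9
  v = -5 + (-9) = -14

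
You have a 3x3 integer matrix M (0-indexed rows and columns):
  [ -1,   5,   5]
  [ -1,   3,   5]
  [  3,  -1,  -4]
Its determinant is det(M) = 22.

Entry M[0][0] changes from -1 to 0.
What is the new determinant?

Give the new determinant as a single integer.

Answer: 15

Derivation:
det is linear in row 0: changing M[0][0] by delta changes det by delta * cofactor(0,0).
Cofactor C_00 = (-1)^(0+0) * minor(0,0) = -7
Entry delta = 0 - -1 = 1
Det delta = 1 * -7 = -7
New det = 22 + -7 = 15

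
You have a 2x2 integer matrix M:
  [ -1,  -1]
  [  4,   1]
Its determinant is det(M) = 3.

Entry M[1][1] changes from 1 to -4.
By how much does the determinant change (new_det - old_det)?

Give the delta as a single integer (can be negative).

Answer: 5

Derivation:
Cofactor C_11 = -1
Entry delta = -4 - 1 = -5
Det delta = entry_delta * cofactor = -5 * -1 = 5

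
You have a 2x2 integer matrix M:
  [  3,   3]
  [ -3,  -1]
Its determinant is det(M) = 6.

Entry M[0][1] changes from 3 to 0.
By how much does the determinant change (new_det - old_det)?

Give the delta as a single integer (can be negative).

Cofactor C_01 = 3
Entry delta = 0 - 3 = -3
Det delta = entry_delta * cofactor = -3 * 3 = -9

Answer: -9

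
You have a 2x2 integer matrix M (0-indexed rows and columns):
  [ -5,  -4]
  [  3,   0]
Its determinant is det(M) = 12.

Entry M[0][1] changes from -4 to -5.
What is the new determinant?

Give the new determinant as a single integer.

det is linear in row 0: changing M[0][1] by delta changes det by delta * cofactor(0,1).
Cofactor C_01 = (-1)^(0+1) * minor(0,1) = -3
Entry delta = -5 - -4 = -1
Det delta = -1 * -3 = 3
New det = 12 + 3 = 15

Answer: 15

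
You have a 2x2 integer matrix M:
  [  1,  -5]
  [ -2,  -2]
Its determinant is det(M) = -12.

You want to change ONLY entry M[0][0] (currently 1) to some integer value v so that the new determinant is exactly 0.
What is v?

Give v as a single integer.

Answer: -5

Derivation:
det is linear in entry M[0][0]: det = old_det + (v - 1) * C_00
Cofactor C_00 = -2
Want det = 0: -12 + (v - 1) * -2 = 0
  (v - 1) = 12 / -2 = -6
  v = 1 + (-6) = -5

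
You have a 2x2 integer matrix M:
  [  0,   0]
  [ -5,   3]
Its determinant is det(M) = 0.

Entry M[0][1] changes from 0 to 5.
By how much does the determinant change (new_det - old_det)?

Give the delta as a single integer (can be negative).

Cofactor C_01 = 5
Entry delta = 5 - 0 = 5
Det delta = entry_delta * cofactor = 5 * 5 = 25

Answer: 25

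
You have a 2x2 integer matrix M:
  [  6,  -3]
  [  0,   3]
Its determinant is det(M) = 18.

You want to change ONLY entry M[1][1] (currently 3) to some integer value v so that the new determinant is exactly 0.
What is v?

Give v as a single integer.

det is linear in entry M[1][1]: det = old_det + (v - 3) * C_11
Cofactor C_11 = 6
Want det = 0: 18 + (v - 3) * 6 = 0
  (v - 3) = -18 / 6 = -3
  v = 3 + (-3) = 0

Answer: 0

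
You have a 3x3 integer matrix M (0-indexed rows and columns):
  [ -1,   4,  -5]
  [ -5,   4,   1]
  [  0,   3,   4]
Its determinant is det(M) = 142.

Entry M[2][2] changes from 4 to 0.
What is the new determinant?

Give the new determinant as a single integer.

det is linear in row 2: changing M[2][2] by delta changes det by delta * cofactor(2,2).
Cofactor C_22 = (-1)^(2+2) * minor(2,2) = 16
Entry delta = 0 - 4 = -4
Det delta = -4 * 16 = -64
New det = 142 + -64 = 78

Answer: 78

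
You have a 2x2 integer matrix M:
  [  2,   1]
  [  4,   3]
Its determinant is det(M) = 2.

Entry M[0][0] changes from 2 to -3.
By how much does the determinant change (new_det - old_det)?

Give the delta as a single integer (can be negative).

Answer: -15

Derivation:
Cofactor C_00 = 3
Entry delta = -3 - 2 = -5
Det delta = entry_delta * cofactor = -5 * 3 = -15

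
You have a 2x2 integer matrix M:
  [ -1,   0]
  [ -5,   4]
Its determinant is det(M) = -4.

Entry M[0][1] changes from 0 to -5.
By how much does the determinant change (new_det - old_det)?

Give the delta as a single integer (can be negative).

Answer: -25

Derivation:
Cofactor C_01 = 5
Entry delta = -5 - 0 = -5
Det delta = entry_delta * cofactor = -5 * 5 = -25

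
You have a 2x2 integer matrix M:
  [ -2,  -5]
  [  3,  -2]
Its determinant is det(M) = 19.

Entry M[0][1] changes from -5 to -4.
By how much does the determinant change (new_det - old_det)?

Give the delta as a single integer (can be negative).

Answer: -3

Derivation:
Cofactor C_01 = -3
Entry delta = -4 - -5 = 1
Det delta = entry_delta * cofactor = 1 * -3 = -3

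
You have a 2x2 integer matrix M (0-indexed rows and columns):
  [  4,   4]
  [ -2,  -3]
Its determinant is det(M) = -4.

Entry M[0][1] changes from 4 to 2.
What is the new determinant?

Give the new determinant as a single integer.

det is linear in row 0: changing M[0][1] by delta changes det by delta * cofactor(0,1).
Cofactor C_01 = (-1)^(0+1) * minor(0,1) = 2
Entry delta = 2 - 4 = -2
Det delta = -2 * 2 = -4
New det = -4 + -4 = -8

Answer: -8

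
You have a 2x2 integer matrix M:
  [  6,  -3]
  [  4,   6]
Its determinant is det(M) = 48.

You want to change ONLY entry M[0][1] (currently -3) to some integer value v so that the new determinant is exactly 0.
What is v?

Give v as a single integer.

det is linear in entry M[0][1]: det = old_det + (v - -3) * C_01
Cofactor C_01 = -4
Want det = 0: 48 + (v - -3) * -4 = 0
  (v - -3) = -48 / -4 = 12
  v = -3 + (12) = 9

Answer: 9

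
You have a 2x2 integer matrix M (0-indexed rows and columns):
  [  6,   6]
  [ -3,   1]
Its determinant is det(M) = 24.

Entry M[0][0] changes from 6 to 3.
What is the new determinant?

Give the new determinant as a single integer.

det is linear in row 0: changing M[0][0] by delta changes det by delta * cofactor(0,0).
Cofactor C_00 = (-1)^(0+0) * minor(0,0) = 1
Entry delta = 3 - 6 = -3
Det delta = -3 * 1 = -3
New det = 24 + -3 = 21

Answer: 21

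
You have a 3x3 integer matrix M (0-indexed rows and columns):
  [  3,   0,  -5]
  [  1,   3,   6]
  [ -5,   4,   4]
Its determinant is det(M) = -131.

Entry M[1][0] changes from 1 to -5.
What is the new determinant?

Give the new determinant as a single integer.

Answer: -11

Derivation:
det is linear in row 1: changing M[1][0] by delta changes det by delta * cofactor(1,0).
Cofactor C_10 = (-1)^(1+0) * minor(1,0) = -20
Entry delta = -5 - 1 = -6
Det delta = -6 * -20 = 120
New det = -131 + 120 = -11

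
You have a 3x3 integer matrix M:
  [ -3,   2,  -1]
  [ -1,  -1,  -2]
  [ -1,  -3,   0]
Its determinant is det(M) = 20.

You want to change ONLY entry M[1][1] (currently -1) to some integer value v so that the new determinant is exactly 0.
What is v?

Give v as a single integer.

Answer: 19

Derivation:
det is linear in entry M[1][1]: det = old_det + (v - -1) * C_11
Cofactor C_11 = -1
Want det = 0: 20 + (v - -1) * -1 = 0
  (v - -1) = -20 / -1 = 20
  v = -1 + (20) = 19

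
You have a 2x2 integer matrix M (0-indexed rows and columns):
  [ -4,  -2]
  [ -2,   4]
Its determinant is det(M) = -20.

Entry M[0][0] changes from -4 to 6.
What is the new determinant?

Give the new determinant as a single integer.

det is linear in row 0: changing M[0][0] by delta changes det by delta * cofactor(0,0).
Cofactor C_00 = (-1)^(0+0) * minor(0,0) = 4
Entry delta = 6 - -4 = 10
Det delta = 10 * 4 = 40
New det = -20 + 40 = 20

Answer: 20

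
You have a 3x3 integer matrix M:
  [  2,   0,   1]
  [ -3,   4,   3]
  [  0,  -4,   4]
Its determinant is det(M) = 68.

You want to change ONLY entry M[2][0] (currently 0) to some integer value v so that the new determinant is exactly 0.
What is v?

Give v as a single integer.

det is linear in entry M[2][0]: det = old_det + (v - 0) * C_20
Cofactor C_20 = -4
Want det = 0: 68 + (v - 0) * -4 = 0
  (v - 0) = -68 / -4 = 17
  v = 0 + (17) = 17

Answer: 17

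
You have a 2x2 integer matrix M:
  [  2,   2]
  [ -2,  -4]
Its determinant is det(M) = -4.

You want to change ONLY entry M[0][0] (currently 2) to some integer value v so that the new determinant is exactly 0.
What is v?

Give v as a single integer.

det is linear in entry M[0][0]: det = old_det + (v - 2) * C_00
Cofactor C_00 = -4
Want det = 0: -4 + (v - 2) * -4 = 0
  (v - 2) = 4 / -4 = -1
  v = 2 + (-1) = 1

Answer: 1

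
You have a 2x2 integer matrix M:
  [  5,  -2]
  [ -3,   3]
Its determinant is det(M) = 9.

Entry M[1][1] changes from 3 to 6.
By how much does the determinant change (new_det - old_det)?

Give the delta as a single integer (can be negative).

Cofactor C_11 = 5
Entry delta = 6 - 3 = 3
Det delta = entry_delta * cofactor = 3 * 5 = 15

Answer: 15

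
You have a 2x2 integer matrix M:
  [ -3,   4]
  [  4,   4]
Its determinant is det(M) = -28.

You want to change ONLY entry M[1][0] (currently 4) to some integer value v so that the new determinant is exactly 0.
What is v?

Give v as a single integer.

det is linear in entry M[1][0]: det = old_det + (v - 4) * C_10
Cofactor C_10 = -4
Want det = 0: -28 + (v - 4) * -4 = 0
  (v - 4) = 28 / -4 = -7
  v = 4 + (-7) = -3

Answer: -3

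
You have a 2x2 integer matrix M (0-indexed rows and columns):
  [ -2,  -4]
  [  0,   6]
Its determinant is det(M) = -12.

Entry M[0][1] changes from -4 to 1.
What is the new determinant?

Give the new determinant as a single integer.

det is linear in row 0: changing M[0][1] by delta changes det by delta * cofactor(0,1).
Cofactor C_01 = (-1)^(0+1) * minor(0,1) = 0
Entry delta = 1 - -4 = 5
Det delta = 5 * 0 = 0
New det = -12 + 0 = -12

Answer: -12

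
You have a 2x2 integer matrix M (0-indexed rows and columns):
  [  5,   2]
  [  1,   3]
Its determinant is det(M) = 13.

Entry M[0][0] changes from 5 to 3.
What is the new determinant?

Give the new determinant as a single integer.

Answer: 7

Derivation:
det is linear in row 0: changing M[0][0] by delta changes det by delta * cofactor(0,0).
Cofactor C_00 = (-1)^(0+0) * minor(0,0) = 3
Entry delta = 3 - 5 = -2
Det delta = -2 * 3 = -6
New det = 13 + -6 = 7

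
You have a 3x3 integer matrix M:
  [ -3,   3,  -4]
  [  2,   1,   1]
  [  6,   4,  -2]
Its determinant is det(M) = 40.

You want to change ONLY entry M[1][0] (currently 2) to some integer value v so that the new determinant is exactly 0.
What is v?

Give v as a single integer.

Answer: 6

Derivation:
det is linear in entry M[1][0]: det = old_det + (v - 2) * C_10
Cofactor C_10 = -10
Want det = 0: 40 + (v - 2) * -10 = 0
  (v - 2) = -40 / -10 = 4
  v = 2 + (4) = 6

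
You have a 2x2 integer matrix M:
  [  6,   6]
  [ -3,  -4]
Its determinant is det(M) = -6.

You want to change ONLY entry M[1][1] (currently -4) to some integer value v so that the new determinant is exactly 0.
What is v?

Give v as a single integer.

det is linear in entry M[1][1]: det = old_det + (v - -4) * C_11
Cofactor C_11 = 6
Want det = 0: -6 + (v - -4) * 6 = 0
  (v - -4) = 6 / 6 = 1
  v = -4 + (1) = -3

Answer: -3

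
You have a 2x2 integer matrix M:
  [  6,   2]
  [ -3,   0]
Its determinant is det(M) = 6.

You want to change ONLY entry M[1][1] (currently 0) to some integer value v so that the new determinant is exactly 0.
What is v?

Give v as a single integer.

det is linear in entry M[1][1]: det = old_det + (v - 0) * C_11
Cofactor C_11 = 6
Want det = 0: 6 + (v - 0) * 6 = 0
  (v - 0) = -6 / 6 = -1
  v = 0 + (-1) = -1

Answer: -1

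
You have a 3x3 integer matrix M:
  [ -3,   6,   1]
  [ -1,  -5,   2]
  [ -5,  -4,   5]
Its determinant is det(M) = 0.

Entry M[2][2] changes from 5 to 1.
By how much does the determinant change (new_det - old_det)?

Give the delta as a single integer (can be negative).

Answer: -84

Derivation:
Cofactor C_22 = 21
Entry delta = 1 - 5 = -4
Det delta = entry_delta * cofactor = -4 * 21 = -84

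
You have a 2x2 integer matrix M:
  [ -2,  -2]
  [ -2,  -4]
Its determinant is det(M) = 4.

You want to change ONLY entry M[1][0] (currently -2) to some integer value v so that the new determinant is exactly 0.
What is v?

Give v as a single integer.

Answer: -4

Derivation:
det is linear in entry M[1][0]: det = old_det + (v - -2) * C_10
Cofactor C_10 = 2
Want det = 0: 4 + (v - -2) * 2 = 0
  (v - -2) = -4 / 2 = -2
  v = -2 + (-2) = -4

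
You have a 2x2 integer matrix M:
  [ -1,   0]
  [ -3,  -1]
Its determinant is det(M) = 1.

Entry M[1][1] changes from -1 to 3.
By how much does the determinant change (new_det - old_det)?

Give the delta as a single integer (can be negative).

Cofactor C_11 = -1
Entry delta = 3 - -1 = 4
Det delta = entry_delta * cofactor = 4 * -1 = -4

Answer: -4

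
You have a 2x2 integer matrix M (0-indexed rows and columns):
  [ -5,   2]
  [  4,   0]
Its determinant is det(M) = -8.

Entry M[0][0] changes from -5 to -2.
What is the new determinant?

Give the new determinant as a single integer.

Answer: -8

Derivation:
det is linear in row 0: changing M[0][0] by delta changes det by delta * cofactor(0,0).
Cofactor C_00 = (-1)^(0+0) * minor(0,0) = 0
Entry delta = -2 - -5 = 3
Det delta = 3 * 0 = 0
New det = -8 + 0 = -8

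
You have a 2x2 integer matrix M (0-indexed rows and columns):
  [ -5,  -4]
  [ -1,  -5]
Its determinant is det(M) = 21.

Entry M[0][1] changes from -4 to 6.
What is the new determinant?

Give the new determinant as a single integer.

Answer: 31

Derivation:
det is linear in row 0: changing M[0][1] by delta changes det by delta * cofactor(0,1).
Cofactor C_01 = (-1)^(0+1) * minor(0,1) = 1
Entry delta = 6 - -4 = 10
Det delta = 10 * 1 = 10
New det = 21 + 10 = 31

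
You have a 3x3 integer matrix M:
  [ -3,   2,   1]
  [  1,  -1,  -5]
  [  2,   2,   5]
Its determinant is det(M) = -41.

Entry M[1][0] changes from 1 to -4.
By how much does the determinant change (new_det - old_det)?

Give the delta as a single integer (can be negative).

Cofactor C_10 = -8
Entry delta = -4 - 1 = -5
Det delta = entry_delta * cofactor = -5 * -8 = 40

Answer: 40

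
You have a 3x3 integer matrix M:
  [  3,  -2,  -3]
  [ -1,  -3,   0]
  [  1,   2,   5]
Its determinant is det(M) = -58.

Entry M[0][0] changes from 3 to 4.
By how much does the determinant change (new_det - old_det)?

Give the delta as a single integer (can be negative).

Cofactor C_00 = -15
Entry delta = 4 - 3 = 1
Det delta = entry_delta * cofactor = 1 * -15 = -15

Answer: -15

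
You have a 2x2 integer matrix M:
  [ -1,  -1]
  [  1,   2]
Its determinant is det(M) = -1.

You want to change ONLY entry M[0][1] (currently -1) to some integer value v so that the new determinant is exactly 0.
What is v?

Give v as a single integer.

Answer: -2

Derivation:
det is linear in entry M[0][1]: det = old_det + (v - -1) * C_01
Cofactor C_01 = -1
Want det = 0: -1 + (v - -1) * -1 = 0
  (v - -1) = 1 / -1 = -1
  v = -1 + (-1) = -2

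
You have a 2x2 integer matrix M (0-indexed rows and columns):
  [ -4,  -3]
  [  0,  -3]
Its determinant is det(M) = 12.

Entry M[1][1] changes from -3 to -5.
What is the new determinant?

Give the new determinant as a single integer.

Answer: 20

Derivation:
det is linear in row 1: changing M[1][1] by delta changes det by delta * cofactor(1,1).
Cofactor C_11 = (-1)^(1+1) * minor(1,1) = -4
Entry delta = -5 - -3 = -2
Det delta = -2 * -4 = 8
New det = 12 + 8 = 20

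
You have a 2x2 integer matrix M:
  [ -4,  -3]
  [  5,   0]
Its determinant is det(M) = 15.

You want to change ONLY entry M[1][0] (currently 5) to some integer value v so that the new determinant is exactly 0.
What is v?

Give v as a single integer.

Answer: 0

Derivation:
det is linear in entry M[1][0]: det = old_det + (v - 5) * C_10
Cofactor C_10 = 3
Want det = 0: 15 + (v - 5) * 3 = 0
  (v - 5) = -15 / 3 = -5
  v = 5 + (-5) = 0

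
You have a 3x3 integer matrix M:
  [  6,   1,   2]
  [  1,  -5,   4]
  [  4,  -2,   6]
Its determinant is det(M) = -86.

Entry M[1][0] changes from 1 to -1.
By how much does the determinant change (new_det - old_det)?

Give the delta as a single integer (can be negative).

Answer: 20

Derivation:
Cofactor C_10 = -10
Entry delta = -1 - 1 = -2
Det delta = entry_delta * cofactor = -2 * -10 = 20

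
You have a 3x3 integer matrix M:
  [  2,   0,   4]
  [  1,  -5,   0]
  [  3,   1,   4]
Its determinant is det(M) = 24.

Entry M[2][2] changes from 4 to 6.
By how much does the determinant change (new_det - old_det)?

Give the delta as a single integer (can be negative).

Cofactor C_22 = -10
Entry delta = 6 - 4 = 2
Det delta = entry_delta * cofactor = 2 * -10 = -20

Answer: -20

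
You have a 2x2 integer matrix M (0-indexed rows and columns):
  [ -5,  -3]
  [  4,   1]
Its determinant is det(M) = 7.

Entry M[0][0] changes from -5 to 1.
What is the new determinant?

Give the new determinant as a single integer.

det is linear in row 0: changing M[0][0] by delta changes det by delta * cofactor(0,0).
Cofactor C_00 = (-1)^(0+0) * minor(0,0) = 1
Entry delta = 1 - -5 = 6
Det delta = 6 * 1 = 6
New det = 7 + 6 = 13

Answer: 13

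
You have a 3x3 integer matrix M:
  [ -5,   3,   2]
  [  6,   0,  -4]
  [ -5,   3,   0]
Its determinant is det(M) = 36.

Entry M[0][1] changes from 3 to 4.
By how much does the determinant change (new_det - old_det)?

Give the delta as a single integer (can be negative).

Cofactor C_01 = 20
Entry delta = 4 - 3 = 1
Det delta = entry_delta * cofactor = 1 * 20 = 20

Answer: 20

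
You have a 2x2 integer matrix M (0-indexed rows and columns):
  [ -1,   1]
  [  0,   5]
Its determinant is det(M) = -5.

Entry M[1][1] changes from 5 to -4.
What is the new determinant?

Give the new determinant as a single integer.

Answer: 4

Derivation:
det is linear in row 1: changing M[1][1] by delta changes det by delta * cofactor(1,1).
Cofactor C_11 = (-1)^(1+1) * minor(1,1) = -1
Entry delta = -4 - 5 = -9
Det delta = -9 * -1 = 9
New det = -5 + 9 = 4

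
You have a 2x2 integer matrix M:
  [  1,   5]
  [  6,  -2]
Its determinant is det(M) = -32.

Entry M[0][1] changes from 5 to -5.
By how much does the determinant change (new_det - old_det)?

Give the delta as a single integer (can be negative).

Cofactor C_01 = -6
Entry delta = -5 - 5 = -10
Det delta = entry_delta * cofactor = -10 * -6 = 60

Answer: 60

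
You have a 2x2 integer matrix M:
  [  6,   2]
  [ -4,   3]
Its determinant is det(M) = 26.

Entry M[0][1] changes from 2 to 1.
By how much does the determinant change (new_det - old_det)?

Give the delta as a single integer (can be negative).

Cofactor C_01 = 4
Entry delta = 1 - 2 = -1
Det delta = entry_delta * cofactor = -1 * 4 = -4

Answer: -4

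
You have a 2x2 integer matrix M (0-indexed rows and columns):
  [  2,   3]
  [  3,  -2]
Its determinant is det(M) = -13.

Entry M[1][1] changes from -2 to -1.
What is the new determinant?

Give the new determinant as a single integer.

det is linear in row 1: changing M[1][1] by delta changes det by delta * cofactor(1,1).
Cofactor C_11 = (-1)^(1+1) * minor(1,1) = 2
Entry delta = -1 - -2 = 1
Det delta = 1 * 2 = 2
New det = -13 + 2 = -11

Answer: -11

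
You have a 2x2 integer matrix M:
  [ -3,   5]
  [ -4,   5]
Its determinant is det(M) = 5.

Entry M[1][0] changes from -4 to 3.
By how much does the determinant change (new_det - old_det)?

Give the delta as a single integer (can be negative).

Answer: -35

Derivation:
Cofactor C_10 = -5
Entry delta = 3 - -4 = 7
Det delta = entry_delta * cofactor = 7 * -5 = -35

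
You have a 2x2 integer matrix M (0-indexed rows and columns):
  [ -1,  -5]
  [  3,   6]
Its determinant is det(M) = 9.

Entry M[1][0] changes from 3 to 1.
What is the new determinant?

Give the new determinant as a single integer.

det is linear in row 1: changing M[1][0] by delta changes det by delta * cofactor(1,0).
Cofactor C_10 = (-1)^(1+0) * minor(1,0) = 5
Entry delta = 1 - 3 = -2
Det delta = -2 * 5 = -10
New det = 9 + -10 = -1

Answer: -1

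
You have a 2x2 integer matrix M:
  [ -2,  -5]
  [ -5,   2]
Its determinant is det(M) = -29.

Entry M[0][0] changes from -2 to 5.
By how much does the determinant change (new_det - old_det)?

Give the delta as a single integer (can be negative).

Cofactor C_00 = 2
Entry delta = 5 - -2 = 7
Det delta = entry_delta * cofactor = 7 * 2 = 14

Answer: 14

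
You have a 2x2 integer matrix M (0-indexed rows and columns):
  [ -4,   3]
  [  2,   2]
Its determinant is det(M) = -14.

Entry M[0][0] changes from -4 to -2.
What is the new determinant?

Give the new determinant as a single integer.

det is linear in row 0: changing M[0][0] by delta changes det by delta * cofactor(0,0).
Cofactor C_00 = (-1)^(0+0) * minor(0,0) = 2
Entry delta = -2 - -4 = 2
Det delta = 2 * 2 = 4
New det = -14 + 4 = -10

Answer: -10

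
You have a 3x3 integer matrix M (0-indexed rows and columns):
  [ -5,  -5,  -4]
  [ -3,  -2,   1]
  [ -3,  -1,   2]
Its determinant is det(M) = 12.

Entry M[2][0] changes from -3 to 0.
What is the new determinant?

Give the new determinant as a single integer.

Answer: -27

Derivation:
det is linear in row 2: changing M[2][0] by delta changes det by delta * cofactor(2,0).
Cofactor C_20 = (-1)^(2+0) * minor(2,0) = -13
Entry delta = 0 - -3 = 3
Det delta = 3 * -13 = -39
New det = 12 + -39 = -27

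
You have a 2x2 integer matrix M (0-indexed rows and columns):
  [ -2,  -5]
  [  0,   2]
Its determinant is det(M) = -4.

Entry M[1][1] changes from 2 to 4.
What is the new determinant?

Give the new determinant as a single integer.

det is linear in row 1: changing M[1][1] by delta changes det by delta * cofactor(1,1).
Cofactor C_11 = (-1)^(1+1) * minor(1,1) = -2
Entry delta = 4 - 2 = 2
Det delta = 2 * -2 = -4
New det = -4 + -4 = -8

Answer: -8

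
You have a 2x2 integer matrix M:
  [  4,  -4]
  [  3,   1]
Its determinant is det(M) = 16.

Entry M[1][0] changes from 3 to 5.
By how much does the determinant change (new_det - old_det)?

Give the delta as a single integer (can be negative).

Answer: 8

Derivation:
Cofactor C_10 = 4
Entry delta = 5 - 3 = 2
Det delta = entry_delta * cofactor = 2 * 4 = 8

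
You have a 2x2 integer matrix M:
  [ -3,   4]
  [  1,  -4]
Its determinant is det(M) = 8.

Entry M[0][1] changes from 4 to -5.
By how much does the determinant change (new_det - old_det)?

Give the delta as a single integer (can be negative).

Answer: 9

Derivation:
Cofactor C_01 = -1
Entry delta = -5 - 4 = -9
Det delta = entry_delta * cofactor = -9 * -1 = 9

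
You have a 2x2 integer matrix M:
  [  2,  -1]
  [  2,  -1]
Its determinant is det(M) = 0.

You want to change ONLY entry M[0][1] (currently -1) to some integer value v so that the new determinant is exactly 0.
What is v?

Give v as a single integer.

det is linear in entry M[0][1]: det = old_det + (v - -1) * C_01
Cofactor C_01 = -2
Want det = 0: 0 + (v - -1) * -2 = 0
  (v - -1) = 0 / -2 = 0
  v = -1 + (0) = -1

Answer: -1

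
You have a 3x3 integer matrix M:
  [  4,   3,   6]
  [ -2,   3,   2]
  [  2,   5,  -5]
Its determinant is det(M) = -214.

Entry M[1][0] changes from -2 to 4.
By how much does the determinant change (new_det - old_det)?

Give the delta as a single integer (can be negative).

Cofactor C_10 = 45
Entry delta = 4 - -2 = 6
Det delta = entry_delta * cofactor = 6 * 45 = 270

Answer: 270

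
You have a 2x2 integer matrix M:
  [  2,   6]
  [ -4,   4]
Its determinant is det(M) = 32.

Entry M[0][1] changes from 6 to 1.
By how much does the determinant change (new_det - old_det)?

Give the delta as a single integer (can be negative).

Answer: -20

Derivation:
Cofactor C_01 = 4
Entry delta = 1 - 6 = -5
Det delta = entry_delta * cofactor = -5 * 4 = -20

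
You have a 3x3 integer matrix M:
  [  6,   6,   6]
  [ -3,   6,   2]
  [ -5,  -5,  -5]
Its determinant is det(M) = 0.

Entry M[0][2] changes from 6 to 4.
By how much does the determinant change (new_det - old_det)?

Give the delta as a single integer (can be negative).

Cofactor C_02 = 45
Entry delta = 4 - 6 = -2
Det delta = entry_delta * cofactor = -2 * 45 = -90

Answer: -90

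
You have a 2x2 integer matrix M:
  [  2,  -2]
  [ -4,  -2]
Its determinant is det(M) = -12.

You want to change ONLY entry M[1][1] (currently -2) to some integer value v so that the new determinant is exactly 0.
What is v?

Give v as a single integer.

det is linear in entry M[1][1]: det = old_det + (v - -2) * C_11
Cofactor C_11 = 2
Want det = 0: -12 + (v - -2) * 2 = 0
  (v - -2) = 12 / 2 = 6
  v = -2 + (6) = 4

Answer: 4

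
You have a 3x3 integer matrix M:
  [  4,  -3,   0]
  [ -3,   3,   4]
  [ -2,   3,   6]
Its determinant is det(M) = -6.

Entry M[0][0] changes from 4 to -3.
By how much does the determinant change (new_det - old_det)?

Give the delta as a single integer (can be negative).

Answer: -42

Derivation:
Cofactor C_00 = 6
Entry delta = -3 - 4 = -7
Det delta = entry_delta * cofactor = -7 * 6 = -42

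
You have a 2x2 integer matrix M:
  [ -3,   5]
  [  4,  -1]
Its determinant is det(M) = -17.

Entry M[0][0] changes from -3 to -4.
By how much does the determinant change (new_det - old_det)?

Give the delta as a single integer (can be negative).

Answer: 1

Derivation:
Cofactor C_00 = -1
Entry delta = -4 - -3 = -1
Det delta = entry_delta * cofactor = -1 * -1 = 1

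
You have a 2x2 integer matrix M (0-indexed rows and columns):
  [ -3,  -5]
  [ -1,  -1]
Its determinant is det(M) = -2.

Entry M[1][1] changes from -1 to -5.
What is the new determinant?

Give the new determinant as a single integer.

det is linear in row 1: changing M[1][1] by delta changes det by delta * cofactor(1,1).
Cofactor C_11 = (-1)^(1+1) * minor(1,1) = -3
Entry delta = -5 - -1 = -4
Det delta = -4 * -3 = 12
New det = -2 + 12 = 10

Answer: 10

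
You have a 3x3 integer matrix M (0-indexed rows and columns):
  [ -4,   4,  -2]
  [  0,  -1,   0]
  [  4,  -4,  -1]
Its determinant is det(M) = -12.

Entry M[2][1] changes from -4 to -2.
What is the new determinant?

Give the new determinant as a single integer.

det is linear in row 2: changing M[2][1] by delta changes det by delta * cofactor(2,1).
Cofactor C_21 = (-1)^(2+1) * minor(2,1) = 0
Entry delta = -2 - -4 = 2
Det delta = 2 * 0 = 0
New det = -12 + 0 = -12

Answer: -12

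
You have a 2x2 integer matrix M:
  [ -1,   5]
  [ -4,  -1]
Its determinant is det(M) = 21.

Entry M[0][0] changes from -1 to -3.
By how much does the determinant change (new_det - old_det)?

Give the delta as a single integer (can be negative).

Answer: 2

Derivation:
Cofactor C_00 = -1
Entry delta = -3 - -1 = -2
Det delta = entry_delta * cofactor = -2 * -1 = 2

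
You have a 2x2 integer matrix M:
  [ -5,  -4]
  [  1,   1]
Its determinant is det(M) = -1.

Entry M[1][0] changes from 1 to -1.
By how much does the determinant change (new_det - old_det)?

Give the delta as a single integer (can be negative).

Answer: -8

Derivation:
Cofactor C_10 = 4
Entry delta = -1 - 1 = -2
Det delta = entry_delta * cofactor = -2 * 4 = -8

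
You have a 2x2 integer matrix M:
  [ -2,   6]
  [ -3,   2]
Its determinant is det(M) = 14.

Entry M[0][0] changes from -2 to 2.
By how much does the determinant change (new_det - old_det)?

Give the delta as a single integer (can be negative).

Cofactor C_00 = 2
Entry delta = 2 - -2 = 4
Det delta = entry_delta * cofactor = 4 * 2 = 8

Answer: 8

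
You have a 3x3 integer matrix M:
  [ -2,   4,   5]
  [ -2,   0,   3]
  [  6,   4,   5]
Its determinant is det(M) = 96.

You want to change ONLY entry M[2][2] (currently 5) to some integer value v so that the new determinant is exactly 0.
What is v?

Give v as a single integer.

Answer: -7

Derivation:
det is linear in entry M[2][2]: det = old_det + (v - 5) * C_22
Cofactor C_22 = 8
Want det = 0: 96 + (v - 5) * 8 = 0
  (v - 5) = -96 / 8 = -12
  v = 5 + (-12) = -7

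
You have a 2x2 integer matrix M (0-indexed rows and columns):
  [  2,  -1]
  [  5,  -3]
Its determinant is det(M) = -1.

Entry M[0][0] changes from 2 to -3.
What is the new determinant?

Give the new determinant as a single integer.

det is linear in row 0: changing M[0][0] by delta changes det by delta * cofactor(0,0).
Cofactor C_00 = (-1)^(0+0) * minor(0,0) = -3
Entry delta = -3 - 2 = -5
Det delta = -5 * -3 = 15
New det = -1 + 15 = 14

Answer: 14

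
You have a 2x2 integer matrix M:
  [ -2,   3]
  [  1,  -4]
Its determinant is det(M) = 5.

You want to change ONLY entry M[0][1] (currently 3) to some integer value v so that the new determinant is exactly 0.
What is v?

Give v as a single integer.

Answer: 8

Derivation:
det is linear in entry M[0][1]: det = old_det + (v - 3) * C_01
Cofactor C_01 = -1
Want det = 0: 5 + (v - 3) * -1 = 0
  (v - 3) = -5 / -1 = 5
  v = 3 + (5) = 8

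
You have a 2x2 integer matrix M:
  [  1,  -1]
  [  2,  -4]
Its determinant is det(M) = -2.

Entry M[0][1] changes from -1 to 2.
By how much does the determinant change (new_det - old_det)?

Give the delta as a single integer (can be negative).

Answer: -6

Derivation:
Cofactor C_01 = -2
Entry delta = 2 - -1 = 3
Det delta = entry_delta * cofactor = 3 * -2 = -6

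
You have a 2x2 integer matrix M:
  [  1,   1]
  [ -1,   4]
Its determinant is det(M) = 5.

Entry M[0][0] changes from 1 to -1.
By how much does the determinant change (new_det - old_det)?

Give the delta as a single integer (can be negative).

Cofactor C_00 = 4
Entry delta = -1 - 1 = -2
Det delta = entry_delta * cofactor = -2 * 4 = -8

Answer: -8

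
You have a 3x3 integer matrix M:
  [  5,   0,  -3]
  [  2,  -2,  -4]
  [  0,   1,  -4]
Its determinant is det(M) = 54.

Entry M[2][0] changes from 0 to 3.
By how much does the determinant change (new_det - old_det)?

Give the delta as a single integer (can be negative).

Answer: -18

Derivation:
Cofactor C_20 = -6
Entry delta = 3 - 0 = 3
Det delta = entry_delta * cofactor = 3 * -6 = -18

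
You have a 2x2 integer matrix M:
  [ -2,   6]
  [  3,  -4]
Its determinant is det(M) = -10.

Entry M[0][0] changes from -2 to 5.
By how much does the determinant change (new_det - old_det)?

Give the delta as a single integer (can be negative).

Cofactor C_00 = -4
Entry delta = 5 - -2 = 7
Det delta = entry_delta * cofactor = 7 * -4 = -28

Answer: -28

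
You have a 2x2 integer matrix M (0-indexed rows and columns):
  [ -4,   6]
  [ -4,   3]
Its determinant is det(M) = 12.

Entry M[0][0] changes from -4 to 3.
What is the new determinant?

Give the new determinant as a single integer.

Answer: 33

Derivation:
det is linear in row 0: changing M[0][0] by delta changes det by delta * cofactor(0,0).
Cofactor C_00 = (-1)^(0+0) * minor(0,0) = 3
Entry delta = 3 - -4 = 7
Det delta = 7 * 3 = 21
New det = 12 + 21 = 33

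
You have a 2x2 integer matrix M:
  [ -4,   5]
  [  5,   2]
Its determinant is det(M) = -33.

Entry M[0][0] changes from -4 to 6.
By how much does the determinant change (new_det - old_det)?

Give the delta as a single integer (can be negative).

Answer: 20

Derivation:
Cofactor C_00 = 2
Entry delta = 6 - -4 = 10
Det delta = entry_delta * cofactor = 10 * 2 = 20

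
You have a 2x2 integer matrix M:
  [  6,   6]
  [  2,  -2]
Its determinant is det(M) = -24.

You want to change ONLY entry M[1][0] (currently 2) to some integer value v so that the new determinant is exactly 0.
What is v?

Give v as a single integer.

Answer: -2

Derivation:
det is linear in entry M[1][0]: det = old_det + (v - 2) * C_10
Cofactor C_10 = -6
Want det = 0: -24 + (v - 2) * -6 = 0
  (v - 2) = 24 / -6 = -4
  v = 2 + (-4) = -2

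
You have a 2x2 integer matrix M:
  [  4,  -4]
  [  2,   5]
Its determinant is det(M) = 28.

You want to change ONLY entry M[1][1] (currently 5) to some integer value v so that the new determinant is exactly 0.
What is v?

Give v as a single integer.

Answer: -2

Derivation:
det is linear in entry M[1][1]: det = old_det + (v - 5) * C_11
Cofactor C_11 = 4
Want det = 0: 28 + (v - 5) * 4 = 0
  (v - 5) = -28 / 4 = -7
  v = 5 + (-7) = -2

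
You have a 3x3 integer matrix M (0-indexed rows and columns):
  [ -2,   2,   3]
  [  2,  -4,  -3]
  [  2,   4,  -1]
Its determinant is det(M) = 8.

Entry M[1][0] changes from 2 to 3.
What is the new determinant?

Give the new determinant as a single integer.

det is linear in row 1: changing M[1][0] by delta changes det by delta * cofactor(1,0).
Cofactor C_10 = (-1)^(1+0) * minor(1,0) = 14
Entry delta = 3 - 2 = 1
Det delta = 1 * 14 = 14
New det = 8 + 14 = 22

Answer: 22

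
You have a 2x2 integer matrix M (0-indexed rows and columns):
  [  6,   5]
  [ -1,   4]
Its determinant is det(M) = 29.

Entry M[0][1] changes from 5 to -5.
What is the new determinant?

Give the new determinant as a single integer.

det is linear in row 0: changing M[0][1] by delta changes det by delta * cofactor(0,1).
Cofactor C_01 = (-1)^(0+1) * minor(0,1) = 1
Entry delta = -5 - 5 = -10
Det delta = -10 * 1 = -10
New det = 29 + -10 = 19

Answer: 19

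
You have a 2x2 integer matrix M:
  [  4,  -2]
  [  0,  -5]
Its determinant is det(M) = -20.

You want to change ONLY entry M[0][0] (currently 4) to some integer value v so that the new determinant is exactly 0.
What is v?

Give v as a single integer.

Answer: 0

Derivation:
det is linear in entry M[0][0]: det = old_det + (v - 4) * C_00
Cofactor C_00 = -5
Want det = 0: -20 + (v - 4) * -5 = 0
  (v - 4) = 20 / -5 = -4
  v = 4 + (-4) = 0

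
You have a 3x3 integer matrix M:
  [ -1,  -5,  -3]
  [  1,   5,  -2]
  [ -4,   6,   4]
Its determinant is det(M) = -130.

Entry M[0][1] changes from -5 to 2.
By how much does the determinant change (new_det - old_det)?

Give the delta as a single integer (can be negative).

Answer: 28

Derivation:
Cofactor C_01 = 4
Entry delta = 2 - -5 = 7
Det delta = entry_delta * cofactor = 7 * 4 = 28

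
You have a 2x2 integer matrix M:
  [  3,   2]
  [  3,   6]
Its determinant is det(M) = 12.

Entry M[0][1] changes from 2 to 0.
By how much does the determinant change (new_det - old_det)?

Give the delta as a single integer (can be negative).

Cofactor C_01 = -3
Entry delta = 0 - 2 = -2
Det delta = entry_delta * cofactor = -2 * -3 = 6

Answer: 6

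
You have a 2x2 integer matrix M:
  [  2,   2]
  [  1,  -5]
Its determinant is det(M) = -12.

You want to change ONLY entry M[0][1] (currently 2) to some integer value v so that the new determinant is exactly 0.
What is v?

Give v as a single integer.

det is linear in entry M[0][1]: det = old_det + (v - 2) * C_01
Cofactor C_01 = -1
Want det = 0: -12 + (v - 2) * -1 = 0
  (v - 2) = 12 / -1 = -12
  v = 2 + (-12) = -10

Answer: -10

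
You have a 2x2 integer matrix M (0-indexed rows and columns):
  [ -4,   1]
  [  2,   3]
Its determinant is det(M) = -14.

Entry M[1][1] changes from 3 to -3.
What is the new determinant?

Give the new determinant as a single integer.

det is linear in row 1: changing M[1][1] by delta changes det by delta * cofactor(1,1).
Cofactor C_11 = (-1)^(1+1) * minor(1,1) = -4
Entry delta = -3 - 3 = -6
Det delta = -6 * -4 = 24
New det = -14 + 24 = 10

Answer: 10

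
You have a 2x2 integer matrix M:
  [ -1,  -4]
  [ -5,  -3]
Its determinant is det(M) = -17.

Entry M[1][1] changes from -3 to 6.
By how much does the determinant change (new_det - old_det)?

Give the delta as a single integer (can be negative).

Cofactor C_11 = -1
Entry delta = 6 - -3 = 9
Det delta = entry_delta * cofactor = 9 * -1 = -9

Answer: -9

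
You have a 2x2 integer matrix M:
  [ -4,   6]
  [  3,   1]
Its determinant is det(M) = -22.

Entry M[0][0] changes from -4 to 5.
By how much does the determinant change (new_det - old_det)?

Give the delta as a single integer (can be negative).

Answer: 9

Derivation:
Cofactor C_00 = 1
Entry delta = 5 - -4 = 9
Det delta = entry_delta * cofactor = 9 * 1 = 9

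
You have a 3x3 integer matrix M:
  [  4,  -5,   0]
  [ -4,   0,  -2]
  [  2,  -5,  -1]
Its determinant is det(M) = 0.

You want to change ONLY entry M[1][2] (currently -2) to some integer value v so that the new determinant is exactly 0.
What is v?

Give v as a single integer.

Answer: -2

Derivation:
det is linear in entry M[1][2]: det = old_det + (v - -2) * C_12
Cofactor C_12 = 10
Want det = 0: 0 + (v - -2) * 10 = 0
  (v - -2) = 0 / 10 = 0
  v = -2 + (0) = -2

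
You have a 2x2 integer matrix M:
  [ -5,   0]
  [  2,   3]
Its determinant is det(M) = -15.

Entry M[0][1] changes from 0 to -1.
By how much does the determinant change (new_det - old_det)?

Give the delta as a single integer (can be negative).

Answer: 2

Derivation:
Cofactor C_01 = -2
Entry delta = -1 - 0 = -1
Det delta = entry_delta * cofactor = -1 * -2 = 2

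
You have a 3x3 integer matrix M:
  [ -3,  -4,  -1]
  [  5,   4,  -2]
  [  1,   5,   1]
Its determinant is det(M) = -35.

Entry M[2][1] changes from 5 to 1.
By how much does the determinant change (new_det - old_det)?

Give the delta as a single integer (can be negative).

Answer: 44

Derivation:
Cofactor C_21 = -11
Entry delta = 1 - 5 = -4
Det delta = entry_delta * cofactor = -4 * -11 = 44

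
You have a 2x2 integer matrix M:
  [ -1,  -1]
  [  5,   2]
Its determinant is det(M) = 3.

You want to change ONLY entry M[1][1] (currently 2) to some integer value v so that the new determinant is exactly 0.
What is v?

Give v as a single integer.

det is linear in entry M[1][1]: det = old_det + (v - 2) * C_11
Cofactor C_11 = -1
Want det = 0: 3 + (v - 2) * -1 = 0
  (v - 2) = -3 / -1 = 3
  v = 2 + (3) = 5

Answer: 5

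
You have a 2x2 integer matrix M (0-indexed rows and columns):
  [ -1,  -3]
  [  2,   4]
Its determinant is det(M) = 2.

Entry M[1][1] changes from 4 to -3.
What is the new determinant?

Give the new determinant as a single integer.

det is linear in row 1: changing M[1][1] by delta changes det by delta * cofactor(1,1).
Cofactor C_11 = (-1)^(1+1) * minor(1,1) = -1
Entry delta = -3 - 4 = -7
Det delta = -7 * -1 = 7
New det = 2 + 7 = 9

Answer: 9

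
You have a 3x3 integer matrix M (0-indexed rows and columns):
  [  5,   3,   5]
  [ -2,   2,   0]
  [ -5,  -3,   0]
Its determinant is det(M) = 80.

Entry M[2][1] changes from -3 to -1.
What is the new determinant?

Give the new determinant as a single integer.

det is linear in row 2: changing M[2][1] by delta changes det by delta * cofactor(2,1).
Cofactor C_21 = (-1)^(2+1) * minor(2,1) = -10
Entry delta = -1 - -3 = 2
Det delta = 2 * -10 = -20
New det = 80 + -20 = 60

Answer: 60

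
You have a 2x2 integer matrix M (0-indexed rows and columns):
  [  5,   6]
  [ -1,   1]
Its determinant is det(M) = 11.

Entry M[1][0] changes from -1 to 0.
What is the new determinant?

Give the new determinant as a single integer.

Answer: 5

Derivation:
det is linear in row 1: changing M[1][0] by delta changes det by delta * cofactor(1,0).
Cofactor C_10 = (-1)^(1+0) * minor(1,0) = -6
Entry delta = 0 - -1 = 1
Det delta = 1 * -6 = -6
New det = 11 + -6 = 5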